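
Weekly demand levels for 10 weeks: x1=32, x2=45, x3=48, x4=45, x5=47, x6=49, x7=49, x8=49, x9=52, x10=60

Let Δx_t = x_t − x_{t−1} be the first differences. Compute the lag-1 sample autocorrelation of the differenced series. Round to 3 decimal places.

0.114

First differences Δx: 13, 3, -3, 2, 2, 0, 0, 3, 8
Mean of differences = 3.1111
Numerator Σ(Δx_t−Δx̄)(Δx_{t+1}−Δx̄) = 20.5432
Denominator Σ(Δx_t−Δx̄)² = 180.8889
r_1(Δx) = 20.5432 / 180.8889 = 0.114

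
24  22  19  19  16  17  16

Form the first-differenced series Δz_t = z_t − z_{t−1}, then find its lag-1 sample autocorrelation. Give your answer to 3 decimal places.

First differences Δz: -2, -3, 0, -3, 1, -1
Mean of differences = -1.3333
Numerator Σ(Δz_t−Δz̄)(Δz_{t+1}−Δz̄) = -6.4444
Denominator Σ(Δz_t−Δz̄)² = 13.3333
r_1(Δz) = -6.4444 / 13.3333 = -0.483

-0.483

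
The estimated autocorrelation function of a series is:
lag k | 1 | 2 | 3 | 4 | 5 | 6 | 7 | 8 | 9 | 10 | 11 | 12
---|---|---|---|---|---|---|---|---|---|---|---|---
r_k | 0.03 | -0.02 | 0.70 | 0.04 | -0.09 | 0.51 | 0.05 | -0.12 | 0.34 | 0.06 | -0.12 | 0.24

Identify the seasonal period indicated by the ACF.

The largest autocorrelation is r_3 = 0.70, with weaker echoes at lags 6 (0.51), 9 (0.34) and 12 (0.24); the remaining lags stay at or below 0.06.
The dominant spike at lag 3 indicates a seasonal period of 3.

3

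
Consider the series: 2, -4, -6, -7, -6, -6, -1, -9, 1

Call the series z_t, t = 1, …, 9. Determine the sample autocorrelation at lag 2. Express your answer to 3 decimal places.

Mean z̄ = (2 − 4 − 6 − 7 − 6 − 6 − 1 − 9 + 1)/9 = -4.0000
Σ(z_t−z̄)(z_{t+2}−z̄) = (-12.0000) + (0.0000) + (4.0000) + (6.0000) + (-6.0000) + (10.0000) + (15.0000) = 17.0000
Denominator Σ(z_t−z̄)² = 116.0000
r_2 = 17.0000 / 116.0000 = 0.147

0.147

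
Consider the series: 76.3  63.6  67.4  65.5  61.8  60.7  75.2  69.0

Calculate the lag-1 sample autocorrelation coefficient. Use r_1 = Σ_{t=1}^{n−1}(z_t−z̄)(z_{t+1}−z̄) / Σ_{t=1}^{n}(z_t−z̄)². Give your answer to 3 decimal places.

-0.106

Mean z̄ = (76.3 + 63.6 + 67.4 + 65.5 + 61.8 + 60.7 + 75.2 + 69.0)/8 = 67.4375
Σ(z_t−z̄)(z_{t+1}−z̄) = (-34.0098) + (0.1439) + (0.0727) + (10.9227) + (37.9827) + (-52.2998) + (12.1289) = -25.0589
Denominator Σ(z_t−z̄)² = 236.8988
r_1 = -25.0589 / 236.8988 = -0.106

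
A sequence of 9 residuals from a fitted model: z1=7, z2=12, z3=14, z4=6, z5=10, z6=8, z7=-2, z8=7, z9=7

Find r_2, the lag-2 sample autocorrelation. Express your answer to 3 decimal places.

Mean z̄ = (7 + 12 + 14 + 6 + 10 + 8 − 2 + 7 + 7)/9 = 7.6667
Σ(z_t−z̄)(z_{t+2}−z̄) = (-4.2222) + (-7.2222) + (14.7778) + (-0.5556) + (-22.5556) + (-0.2222) + (6.4444) = -13.5556
Denominator Σ(z_t−z̄)² = 162.0000
r_2 = -13.5556 / 162.0000 = -0.084

-0.084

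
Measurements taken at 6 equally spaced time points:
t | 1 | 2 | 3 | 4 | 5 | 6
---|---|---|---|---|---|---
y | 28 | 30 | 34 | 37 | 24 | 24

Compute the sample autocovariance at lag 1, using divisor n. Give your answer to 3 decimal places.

Mean ȳ = (28 + 30 + 34 + 37 + 24 + 24)/6 = 29.5000
Deviations: -1.5000, 0.5000, 4.5000, 7.5000, -5.5000, -5.5000
Σ_{t=1}^{5}(y_t−ȳ)(y_{t+1}−ȳ) = 24.2500
γ_1 = 24.2500 / 6 = 4.042

4.042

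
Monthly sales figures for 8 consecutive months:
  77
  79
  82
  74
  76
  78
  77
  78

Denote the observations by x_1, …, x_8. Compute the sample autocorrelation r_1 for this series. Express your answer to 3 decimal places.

Mean x̄ = (77 + 79 + 82 + 74 + 76 + 78 + 77 + 78)/8 = 77.6250
Σ(x_t−x̄)(x_{t+1}−x̄) = (-0.8594) + (6.0156) + (-15.8594) + (5.8906) + (-0.6094) + (-0.2344) + (-0.2344) = -5.8906
Denominator Σ(x_t−x̄)² = 37.8750
r_1 = -5.8906 / 37.8750 = -0.156

-0.156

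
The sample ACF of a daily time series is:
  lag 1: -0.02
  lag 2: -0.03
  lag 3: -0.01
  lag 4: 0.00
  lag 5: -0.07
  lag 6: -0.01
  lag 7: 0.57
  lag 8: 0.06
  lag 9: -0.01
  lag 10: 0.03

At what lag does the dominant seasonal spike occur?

The largest autocorrelation is r_7 = 0.57; the remaining lags stay at or below 0.06.
The dominant spike at lag 7 indicates a seasonal period of 7.

7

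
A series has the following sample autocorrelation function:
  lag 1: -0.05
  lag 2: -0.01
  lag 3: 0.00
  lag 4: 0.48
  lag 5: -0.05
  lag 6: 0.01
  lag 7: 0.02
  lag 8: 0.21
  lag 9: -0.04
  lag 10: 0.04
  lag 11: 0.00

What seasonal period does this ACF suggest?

4

The largest autocorrelation is r_4 = 0.48, with a weaker echo at lag 8 (0.21); the remaining lags stay at or below 0.04.
The dominant spike at lag 4 indicates a seasonal period of 4.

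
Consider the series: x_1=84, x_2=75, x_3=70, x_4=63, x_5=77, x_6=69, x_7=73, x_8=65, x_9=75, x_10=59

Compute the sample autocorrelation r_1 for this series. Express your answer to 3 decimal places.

-0.188

Mean x̄ = (84 + 75 + 70 + 63 + 77 + 69 + 73 + 65 + 75 + 59)/10 = 71.0000
Numerator Σ_{t=1}^{9}(x_t−x̄)(x_{t+1}−x̄) = -92.0000
Denominator Σ(x_t−x̄)² = 490.0000
r_1 = -92.0000 / 490.0000 = -0.188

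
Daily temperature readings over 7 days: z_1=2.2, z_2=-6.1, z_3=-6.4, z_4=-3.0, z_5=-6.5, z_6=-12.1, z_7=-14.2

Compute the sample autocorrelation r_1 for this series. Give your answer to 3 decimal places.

0.262

Mean z̄ = (2.2 − 6.1 − 6.4 − 3.0 − 6.5 − 12.1 − 14.2)/7 = -6.5857
Σ(z_t−z̄)(z_{t+1}−z̄) = (4.2673) + (0.0902) + (0.6659) + (0.3073) + (-0.4727) + (41.9873) = 46.8455
Denominator Σ(z_t−z̄)² = 178.7086
r_1 = 46.8455 / 178.7086 = 0.262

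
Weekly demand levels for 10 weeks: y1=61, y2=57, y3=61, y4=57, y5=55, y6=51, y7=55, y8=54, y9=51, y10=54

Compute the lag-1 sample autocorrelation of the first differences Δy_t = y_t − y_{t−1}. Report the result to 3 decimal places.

-0.485

First differences Δy: -4, 4, -4, -2, -4, 4, -1, -3, 3
Mean of differences = -0.7778
Numerator Σ(Δy_t−Δȳ)(Δy_{t+1}−Δȳ) = -47.2716
Denominator Σ(Δy_t−Δȳ)² = 97.5556
r_1(Δy) = -47.2716 / 97.5556 = -0.485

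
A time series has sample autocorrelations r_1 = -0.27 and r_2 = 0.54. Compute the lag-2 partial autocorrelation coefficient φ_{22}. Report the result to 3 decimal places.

φ_{22} = (r_2 − r_1²) / (1 − r_1²)
r_1² = (-0.27)² = 0.0729
Numerator = 0.54 − 0.0729 = 0.4671; denominator = 1 − 0.0729 = 0.9271
φ_{22} = 0.4671 / 0.9271 = 0.504

0.504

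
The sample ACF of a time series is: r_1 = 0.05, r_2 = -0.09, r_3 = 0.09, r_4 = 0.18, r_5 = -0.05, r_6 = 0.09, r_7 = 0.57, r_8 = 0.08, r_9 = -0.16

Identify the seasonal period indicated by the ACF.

7

The largest autocorrelation is r_7 = 0.57; the remaining lags stay at or below 0.18.
The dominant spike at lag 7 indicates a seasonal period of 7.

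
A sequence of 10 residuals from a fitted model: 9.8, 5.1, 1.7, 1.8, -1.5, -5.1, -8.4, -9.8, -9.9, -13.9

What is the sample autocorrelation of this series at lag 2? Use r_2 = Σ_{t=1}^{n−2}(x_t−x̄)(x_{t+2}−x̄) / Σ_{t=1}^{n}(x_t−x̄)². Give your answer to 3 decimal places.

Mean x̄ = (9.8 + 5.1 + 1.7 + 1.8 − 1.5 − 5.1 − 8.4 − 9.8 − 9.9 − 13.9)/10 = -3.0200
Numerator Σ_{t=1}^{8}(x_t−x̄)(x_{t+2}−x̄) = 213.5032
Denominator Σ(x_t−x̄)² = 523.0560
r_2 = 213.5032 / 523.0560 = 0.408

0.408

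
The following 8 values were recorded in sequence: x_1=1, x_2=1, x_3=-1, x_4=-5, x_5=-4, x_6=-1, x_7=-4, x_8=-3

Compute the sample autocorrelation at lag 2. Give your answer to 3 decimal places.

Mean x̄ = (1 + 1 − 1 − 5 − 4 − 1 − 4 − 3)/8 = -2.0000
Deviations from mean: 3.0000, 3.0000, 1.0000, -3.0000, -2.0000, 1.0000, -2.0000, -1.0000
Numerator Σ_{t=1}^{6}(x_t−x̄)(x_{t+2}−x̄) = -8.0000
Denominator Σ(x_t−x̄)² = 38.0000
r_2 = -8.0000 / 38.0000 = -0.211

-0.211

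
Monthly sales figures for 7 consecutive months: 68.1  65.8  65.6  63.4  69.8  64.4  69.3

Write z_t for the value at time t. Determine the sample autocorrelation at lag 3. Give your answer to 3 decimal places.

-0.376

Mean z̄ = (68.1 + 65.8 + 65.6 + 63.4 + 69.8 + 64.4 + 69.3)/7 = 66.6286
Numerator Σ_{t=1}^{4}(z_t−z̄)(z_{t+3}−z̄) = -13.7110
Denominator Σ(z_t−z̄)² = 36.4943
r_3 = -13.7110 / 36.4943 = -0.376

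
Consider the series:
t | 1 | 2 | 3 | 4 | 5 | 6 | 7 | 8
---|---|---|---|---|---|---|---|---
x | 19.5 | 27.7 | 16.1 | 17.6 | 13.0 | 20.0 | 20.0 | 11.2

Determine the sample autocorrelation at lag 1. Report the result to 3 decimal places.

-0.121

Mean x̄ = (19.5 + 27.7 + 16.1 + 17.6 + 13.0 + 20.0 + 20.0 + 11.2)/8 = 18.1375
Deviations from mean: 1.3625, 9.5625, -2.0375, -0.5375, -5.1375, 1.8625, 1.8625, -6.9375
Numerator Σ_{t=1}^{7}(x_t−x̄)(x_{t+1}−x̄) = -21.6189
Denominator Σ(x_t−x̄)² = 179.1988
r_1 = -21.6189 / 179.1988 = -0.121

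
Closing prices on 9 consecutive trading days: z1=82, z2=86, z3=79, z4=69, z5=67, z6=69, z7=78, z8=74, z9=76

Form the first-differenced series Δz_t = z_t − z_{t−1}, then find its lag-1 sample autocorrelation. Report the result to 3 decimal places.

0.083

First differences Δz: 4, -7, -10, -2, 2, 9, -4, 2
Mean of differences = -0.7500
Numerator Σ(Δz_t−Δz̄)(Δz_{t+1}−Δz̄) = 22.4375
Denominator Σ(Δz_t−Δz̄)² = 269.5000
r_1(Δz) = 22.4375 / 269.5000 = 0.083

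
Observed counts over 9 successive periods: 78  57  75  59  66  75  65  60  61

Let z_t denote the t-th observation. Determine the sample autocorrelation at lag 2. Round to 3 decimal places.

Mean z̄ = (78 + 57 + 75 + 59 + 66 + 75 + 65 + 60 + 61)/9 = 66.2222
Numerator Σ_{t=1}^{7}(z_t−z̄)(z_{t+2}−z̄) = 56.6790
Denominator Σ(z_t−z̄)² = 497.5556
r_2 = 56.6790 / 497.5556 = 0.114

0.114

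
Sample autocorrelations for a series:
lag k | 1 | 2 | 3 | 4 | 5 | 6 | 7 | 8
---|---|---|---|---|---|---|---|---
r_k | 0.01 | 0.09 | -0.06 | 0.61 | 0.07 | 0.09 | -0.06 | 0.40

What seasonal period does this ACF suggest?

4

The largest autocorrelation is r_4 = 0.61, with a weaker echo at lag 8 (0.40); the remaining lags stay at or below 0.09.
The dominant spike at lag 4 indicates a seasonal period of 4.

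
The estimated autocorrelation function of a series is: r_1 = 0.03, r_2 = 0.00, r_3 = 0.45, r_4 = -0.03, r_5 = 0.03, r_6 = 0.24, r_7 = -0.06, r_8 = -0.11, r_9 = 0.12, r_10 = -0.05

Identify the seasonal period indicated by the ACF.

The largest autocorrelation is r_3 = 0.45, with a weaker echo at lag 6 (0.24); the remaining lags stay at or below 0.12.
The dominant spike at lag 3 indicates a seasonal period of 3.

3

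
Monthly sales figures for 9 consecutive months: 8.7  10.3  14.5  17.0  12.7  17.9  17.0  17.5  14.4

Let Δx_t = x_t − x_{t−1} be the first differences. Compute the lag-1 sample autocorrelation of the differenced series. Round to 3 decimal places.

First differences Δx: 1.6, 4.2, 2.5, -4.3, 5.2, -0.9, 0.5, -3.1
Mean of differences = 0.7125
Numerator Σ(Δx_t−Δx̄)(Δx_{t+1}−Δx̄) = -28.2077
Denominator Σ(Δx_t−Δx̄)² = 78.5888
r_1(Δx) = -28.2077 / 78.5888 = -0.359

-0.359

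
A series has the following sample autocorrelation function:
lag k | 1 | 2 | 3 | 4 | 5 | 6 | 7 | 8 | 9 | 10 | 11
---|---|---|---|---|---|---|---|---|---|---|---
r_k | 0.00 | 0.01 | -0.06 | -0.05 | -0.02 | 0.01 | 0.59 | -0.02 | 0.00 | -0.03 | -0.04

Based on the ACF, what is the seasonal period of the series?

7

The largest autocorrelation is r_7 = 0.59; the remaining lags stay at or below 0.01.
The dominant spike at lag 7 indicates a seasonal period of 7.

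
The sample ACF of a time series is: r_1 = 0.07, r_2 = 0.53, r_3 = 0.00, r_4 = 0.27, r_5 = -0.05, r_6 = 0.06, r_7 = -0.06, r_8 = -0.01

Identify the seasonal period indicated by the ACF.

2

The largest autocorrelation is r_2 = 0.53, with a weaker echo at lag 4 (0.27); the remaining lags stay at or below 0.07.
The dominant spike at lag 2 indicates a seasonal period of 2.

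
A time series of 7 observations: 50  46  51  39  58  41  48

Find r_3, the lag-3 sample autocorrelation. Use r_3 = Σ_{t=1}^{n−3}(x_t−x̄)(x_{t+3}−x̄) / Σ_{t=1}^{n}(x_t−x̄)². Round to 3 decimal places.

Mean x̄ = (50 + 46 + 51 + 39 + 58 + 41 + 48)/7 = 47.5714
Deviations from mean: 2.4286, -1.5714, 3.4286, -8.5714, 10.4286, -6.5714, 0.4286
Numerator Σ_{t=1}^{4}(x_t−x̄)(x_{t+3}−x̄) = -63.4082
Denominator Σ(x_t−x̄)² = 245.7143
r_3 = -63.4082 / 245.7143 = -0.258

-0.258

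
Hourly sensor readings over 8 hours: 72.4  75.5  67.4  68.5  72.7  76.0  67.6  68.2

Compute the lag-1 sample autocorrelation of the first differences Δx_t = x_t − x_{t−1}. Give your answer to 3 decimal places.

-0.308

First differences Δx: 3.1, -8.1, 1.1, 4.2, 3.3, -8.4, 0.6
Mean of differences = -0.6000
Numerator Σ(Δx_t−Δx̄)(Δx_{t+1}−Δx̄) = -53.4000
Denominator Σ(Δx_t−Δx̄)² = 173.3600
r_1(Δx) = -53.4000 / 173.3600 = -0.308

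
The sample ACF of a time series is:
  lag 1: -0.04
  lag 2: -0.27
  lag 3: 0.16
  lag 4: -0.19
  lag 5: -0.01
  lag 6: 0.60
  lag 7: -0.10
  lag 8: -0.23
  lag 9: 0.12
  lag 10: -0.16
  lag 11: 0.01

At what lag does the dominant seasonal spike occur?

6

The largest autocorrelation is r_6 = 0.60; the remaining lags stay at or below 0.16.
The dominant spike at lag 6 indicates a seasonal period of 6.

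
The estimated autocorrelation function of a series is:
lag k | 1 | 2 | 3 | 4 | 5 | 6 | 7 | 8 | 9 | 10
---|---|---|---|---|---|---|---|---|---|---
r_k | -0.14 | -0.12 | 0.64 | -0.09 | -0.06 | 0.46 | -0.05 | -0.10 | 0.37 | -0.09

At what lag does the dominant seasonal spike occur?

3

The largest autocorrelation is r_3 = 0.64, with weaker echoes at lags 6 (0.46) and 9 (0.37); the remaining lags stay at or below -0.05.
The dominant spike at lag 3 indicates a seasonal period of 3.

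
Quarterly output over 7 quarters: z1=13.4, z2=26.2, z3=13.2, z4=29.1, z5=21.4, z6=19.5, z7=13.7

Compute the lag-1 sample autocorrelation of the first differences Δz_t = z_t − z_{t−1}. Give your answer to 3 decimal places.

-0.688

First differences Δz: 12.8, -13.0, 15.9, -7.7, -1.9, -5.8
Mean of differences = 0.0500
Numerator Σ(Δz_t−Δz̄)(Δz_{t+1}−Δz̄) = -469.5475
Denominator Σ(Δz_t−Δz̄)² = 682.1750
r_1(Δz) = -469.5475 / 682.1750 = -0.688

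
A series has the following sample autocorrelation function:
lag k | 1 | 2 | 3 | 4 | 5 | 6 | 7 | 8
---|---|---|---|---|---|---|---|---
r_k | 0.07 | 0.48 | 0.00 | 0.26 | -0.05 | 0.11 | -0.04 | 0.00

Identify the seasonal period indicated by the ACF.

The largest autocorrelation is r_2 = 0.48, with a weaker echo at lag 4 (0.26); the remaining lags stay at or below 0.11.
The dominant spike at lag 2 indicates a seasonal period of 2.

2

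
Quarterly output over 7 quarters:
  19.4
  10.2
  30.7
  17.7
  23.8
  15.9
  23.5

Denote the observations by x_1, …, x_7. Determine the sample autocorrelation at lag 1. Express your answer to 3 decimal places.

Mean x̄ = (19.4 + 10.2 + 30.7 + 17.7 + 23.8 + 15.9 + 23.5)/7 = 20.1714
Deviations from mean: -0.7714, -9.9714, 10.5286, -2.4714, 3.6286, -4.2714, 3.3286
Numerator Σ_{t=1}^{6}(x_t−x̄)(x_{t+1}−x̄) = -161.9980
Denominator Σ(x_t−x̄)² = 259.4743
r_1 = -161.9980 / 259.4743 = -0.624

-0.624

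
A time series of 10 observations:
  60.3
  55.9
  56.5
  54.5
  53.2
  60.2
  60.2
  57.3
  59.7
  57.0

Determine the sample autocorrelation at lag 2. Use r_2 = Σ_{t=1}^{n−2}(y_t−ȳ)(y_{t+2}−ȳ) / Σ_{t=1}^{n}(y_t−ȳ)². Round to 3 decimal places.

Mean ȳ = (60.3 + 55.9 + 56.5 + 54.5 + 53.2 + 60.2 + 60.2 + 57.3 + 59.7 + 57.0)/10 = 57.4800
Numerator Σ_{t=1}^{8}(y_t−ȳ)(y_{t+2}−ȳ) = -7.9728
Denominator Σ(y_t−ȳ)² = 58.5960
r_2 = -7.9728 / 58.5960 = -0.136

-0.136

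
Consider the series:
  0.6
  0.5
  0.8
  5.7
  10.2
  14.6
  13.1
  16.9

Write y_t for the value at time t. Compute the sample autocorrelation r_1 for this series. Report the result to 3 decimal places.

Mean ȳ = (0.6 + 0.5 + 0.8 + 5.7 + 10.2 + 14.6 + 13.1 + 16.9)/8 = 7.8000
Numerator Σ_{t=1}^{7}(y_t−ȳ)(y_{t+1}−ȳ) = 213.9100
Denominator Σ(y_t−ȳ)² = 321.4400
r_1 = 213.9100 / 321.4400 = 0.665

0.665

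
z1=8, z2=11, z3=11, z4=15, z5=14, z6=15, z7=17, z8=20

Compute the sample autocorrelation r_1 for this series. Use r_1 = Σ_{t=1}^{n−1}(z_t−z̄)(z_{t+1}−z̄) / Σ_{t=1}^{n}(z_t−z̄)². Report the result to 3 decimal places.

Mean z̄ = (8 + 11 + 11 + 15 + 14 + 15 + 17 + 20)/8 = 13.8750
Σ(z_t−z̄)(z_{t+1}−z̄) = (16.8906) + (8.2656) + (-3.2344) + (0.1406) + (0.1406) + (3.5156) + (19.1406) = 44.8594
Denominator Σ(z_t−z̄)² = 100.8750
r_1 = 44.8594 / 100.8750 = 0.445

0.445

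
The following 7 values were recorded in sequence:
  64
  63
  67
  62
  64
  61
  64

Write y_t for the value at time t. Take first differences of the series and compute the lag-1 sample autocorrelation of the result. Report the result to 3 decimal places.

-0.766

First differences Δy: -1, 4, -5, 2, -3, 3
Mean of differences = 0.0000
Numerator Σ(Δy_t−Δȳ)(Δy_{t+1}−Δȳ) = -49.0000
Denominator Σ(Δy_t−Δȳ)² = 64.0000
r_1(Δy) = -49.0000 / 64.0000 = -0.766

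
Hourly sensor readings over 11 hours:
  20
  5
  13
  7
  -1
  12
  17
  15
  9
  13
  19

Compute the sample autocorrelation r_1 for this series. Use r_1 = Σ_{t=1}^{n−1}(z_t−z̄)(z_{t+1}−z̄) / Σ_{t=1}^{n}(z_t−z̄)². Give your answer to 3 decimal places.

Mean z̄ = (20 + 5 + 13 + 7 − 1 + 12 + 17 + 15 + 9 + 13 + 19)/11 = 11.7273
Numerator Σ_{t=1}^{10}(z_t−z̄)(z_{t+1}−z̄) = 2.0165
Denominator Σ(z_t−z̄)² = 400.1818
r_1 = 2.0165 / 400.1818 = 0.005

0.005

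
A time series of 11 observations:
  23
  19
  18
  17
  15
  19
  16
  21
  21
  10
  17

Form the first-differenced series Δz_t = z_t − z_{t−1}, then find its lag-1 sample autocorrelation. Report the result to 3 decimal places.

-0.465

First differences Δz: -4, -1, -1, -2, 4, -3, 5, 0, -11, 7
Mean of differences = -0.6000
Numerator Σ(Δz_t−Δz̄)(Δz_{t+1}−Δz̄) = -110.7600
Denominator Σ(Δz_t−Δz̄)² = 238.4000
r_1(Δz) = -110.7600 / 238.4000 = -0.465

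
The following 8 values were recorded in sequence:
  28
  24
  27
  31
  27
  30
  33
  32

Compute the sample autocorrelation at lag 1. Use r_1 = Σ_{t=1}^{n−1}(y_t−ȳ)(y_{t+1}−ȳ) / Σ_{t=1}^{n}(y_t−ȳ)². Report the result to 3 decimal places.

Mean ȳ = (28 + 24 + 27 + 31 + 27 + 30 + 33 + 32)/8 = 29.0000
Deviations from mean: -1.0000, -5.0000, -2.0000, 2.0000, -2.0000, 1.0000, 4.0000, 3.0000
Numerator Σ_{t=1}^{7}(y_t−ȳ)(y_{t+1}−ȳ) = 21.0000
Denominator Σ(y_t−ȳ)² = 64.0000
r_1 = 21.0000 / 64.0000 = 0.328

0.328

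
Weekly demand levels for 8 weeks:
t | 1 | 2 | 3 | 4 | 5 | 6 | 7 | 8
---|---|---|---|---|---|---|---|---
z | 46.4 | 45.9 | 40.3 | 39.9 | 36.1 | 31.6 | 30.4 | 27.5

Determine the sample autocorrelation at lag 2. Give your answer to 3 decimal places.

Mean z̄ = (46.4 + 45.9 + 40.3 + 39.9 + 36.1 + 31.6 + 30.4 + 27.5)/8 = 37.2625
Deviations from mean: 9.1375, 8.6375, 3.0375, 2.6375, -1.1625, -5.6625, -6.8625, -9.7625
Numerator Σ_{t=1}^{6}(z_t−z̄)(z_{t+2}−z̄) = 95.3284
Denominator Σ(z_t−z̄)² = 350.0988
r_2 = 95.3284 / 350.0988 = 0.272

0.272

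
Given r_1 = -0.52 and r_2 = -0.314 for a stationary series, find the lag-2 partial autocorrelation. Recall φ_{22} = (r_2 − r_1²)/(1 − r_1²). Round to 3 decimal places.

-0.801

φ_{22} = (r_2 − r_1²) / (1 − r_1²)
r_1² = (-0.52)² = 0.2704
Numerator = -0.314 − 0.2704 = -0.5844; denominator = 1 − 0.2704 = 0.7296
φ_{22} = -0.5844 / 0.7296 = -0.801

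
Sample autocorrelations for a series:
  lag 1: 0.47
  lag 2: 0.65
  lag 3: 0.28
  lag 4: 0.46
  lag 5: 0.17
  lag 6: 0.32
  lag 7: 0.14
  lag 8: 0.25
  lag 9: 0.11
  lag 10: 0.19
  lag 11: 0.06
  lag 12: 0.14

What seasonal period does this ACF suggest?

2

The largest autocorrelation is r_2 = 0.65; the remaining lags stay at or below 0.47.
The dominant spike at lag 2 indicates a seasonal period of 2.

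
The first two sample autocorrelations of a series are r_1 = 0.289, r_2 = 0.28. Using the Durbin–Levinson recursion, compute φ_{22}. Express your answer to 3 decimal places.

φ_{22} = (r_2 − r_1²) / (1 − r_1²)
r_1² = (0.289)² = 0.083521
Numerator = 0.28 − 0.0835 = 0.1965; denominator = 1 − 0.0835 = 0.9165
φ_{22} = 0.1965 / 0.9165 = 0.214

0.214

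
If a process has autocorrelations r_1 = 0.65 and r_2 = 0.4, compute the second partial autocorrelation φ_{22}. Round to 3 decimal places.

-0.039

φ_{22} = (r_2 − r_1²) / (1 − r_1²)
r_1² = (0.65)² = 0.4225
Numerator = 0.4 − 0.4225 = -0.0225; denominator = 1 − 0.4225 = 0.5775
φ_{22} = -0.0225 / 0.5775 = -0.039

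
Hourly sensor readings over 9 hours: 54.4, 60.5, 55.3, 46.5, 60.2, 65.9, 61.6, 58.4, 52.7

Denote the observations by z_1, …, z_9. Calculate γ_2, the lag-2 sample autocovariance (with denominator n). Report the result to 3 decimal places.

Mean z̄ = (54.4 + 60.5 + 55.3 + 46.5 + 60.2 + 65.9 + 61.6 + 58.4 + 52.7)/9 = 57.2778
Σ_{t=1}^{7}(z_t−z̄)(z_{t+2}−z̄) = -125.2243
γ_2 = -125.2243 / 9 = -13.914

-13.914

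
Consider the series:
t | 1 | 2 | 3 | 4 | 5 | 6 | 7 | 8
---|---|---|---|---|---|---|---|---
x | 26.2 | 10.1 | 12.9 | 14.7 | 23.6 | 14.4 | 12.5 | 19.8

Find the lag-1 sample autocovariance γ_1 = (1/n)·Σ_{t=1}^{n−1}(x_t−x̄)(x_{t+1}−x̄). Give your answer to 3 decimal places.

-7.769

Mean x̄ = (26.2 + 10.1 + 12.9 + 14.7 + 23.6 + 14.4 + 12.5 + 19.8)/8 = 16.7750
Σ_{t=1}^{7}(x_t−x̄)(x_{t+1}−x̄) = -62.1556
γ_1 = -62.1556 / 8 = -7.769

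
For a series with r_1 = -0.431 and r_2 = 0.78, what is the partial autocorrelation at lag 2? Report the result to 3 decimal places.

0.730

φ_{22} = (r_2 − r_1²) / (1 − r_1²)
r_1² = (-0.431)² = 0.185761
Numerator = 0.78 − 0.1858 = 0.5942; denominator = 1 − 0.1858 = 0.8142
φ_{22} = 0.5942 / 0.8142 = 0.730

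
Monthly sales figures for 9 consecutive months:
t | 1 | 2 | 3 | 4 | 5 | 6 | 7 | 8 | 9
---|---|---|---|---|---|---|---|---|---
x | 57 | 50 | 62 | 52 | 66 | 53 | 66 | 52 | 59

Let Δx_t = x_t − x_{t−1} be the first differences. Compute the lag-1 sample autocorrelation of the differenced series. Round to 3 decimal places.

-0.910

First differences Δx: -7, 12, -10, 14, -13, 13, -14, 7
Mean of differences = 0.2500
Numerator Σ(Δx_t−Δx̄)(Δx_{t+1}−Δx̄) = -975.5625
Denominator Σ(Δx_t−Δx̄)² = 1071.5000
r_1(Δx) = -975.5625 / 1071.5000 = -0.910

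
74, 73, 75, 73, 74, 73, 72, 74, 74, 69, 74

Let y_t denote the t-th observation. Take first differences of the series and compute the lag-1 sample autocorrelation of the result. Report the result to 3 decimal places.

First differences Δy: -1, 2, -2, 1, -1, -1, 2, 0, -5, 5
Mean of differences = 0.0000
Numerator Σ(Δy_t−Δȳ)(Δy_{t+1}−Δȳ) = -35.0000
Denominator Σ(Δy_t−Δȳ)² = 66.0000
r_1(Δy) = -35.0000 / 66.0000 = -0.530

-0.530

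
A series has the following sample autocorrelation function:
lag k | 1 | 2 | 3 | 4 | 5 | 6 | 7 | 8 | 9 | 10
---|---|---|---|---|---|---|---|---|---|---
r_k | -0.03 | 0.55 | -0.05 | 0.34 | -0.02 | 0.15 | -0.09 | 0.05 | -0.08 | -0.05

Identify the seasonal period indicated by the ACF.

2

The largest autocorrelation is r_2 = 0.55, with weaker echoes at lags 4 (0.34) and 6 (0.15); the remaining lags stay at or below 0.05.
The dominant spike at lag 2 indicates a seasonal period of 2.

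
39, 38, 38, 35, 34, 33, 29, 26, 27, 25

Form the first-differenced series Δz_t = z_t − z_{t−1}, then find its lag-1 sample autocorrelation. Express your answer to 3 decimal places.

First differences Δz: -1, 0, -3, -1, -1, -4, -3, 1, -2
Mean of differences = -1.5556
Numerator Σ(Δz_t−Δz̄)(Δz_{t+1}−Δz̄) = -4.5309
Denominator Σ(Δz_t−Δz̄)² = 20.2222
r_1(Δz) = -4.5309 / 20.2222 = -0.224

-0.224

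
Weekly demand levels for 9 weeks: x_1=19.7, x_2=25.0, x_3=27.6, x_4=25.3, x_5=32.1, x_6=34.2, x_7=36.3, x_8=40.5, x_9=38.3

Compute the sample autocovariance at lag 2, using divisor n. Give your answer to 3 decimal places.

Mean x̄ = (19.7 + 25.0 + 27.6 + 25.3 + 32.1 + 34.2 + 36.3 + 40.5 + 38.3)/9 = 31.0000
Σ_{t=1}^{7}(x_t−x̄)(x_{t+2}−x̄) = 125.5600
γ_2 = 125.5600 / 9 = 13.951

13.951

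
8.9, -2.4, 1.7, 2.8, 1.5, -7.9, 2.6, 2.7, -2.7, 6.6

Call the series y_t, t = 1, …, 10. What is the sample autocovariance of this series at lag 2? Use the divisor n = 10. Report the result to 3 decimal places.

Mean ȳ = (8.9 − 2.4 + 1.7 + 2.8 + 1.5 − 7.9 + 2.6 + 2.7 − 2.7 + 6.6)/10 = 1.3800
Σ_{t=1}^{8}(y_t−ȳ)(y_{t+2}−ȳ) = -26.2908
γ_2 = -26.2908 / 10 = -2.629

-2.629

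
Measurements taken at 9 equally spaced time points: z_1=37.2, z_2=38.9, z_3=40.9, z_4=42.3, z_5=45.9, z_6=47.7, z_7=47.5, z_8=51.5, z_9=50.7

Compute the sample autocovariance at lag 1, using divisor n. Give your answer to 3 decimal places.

15.951

Mean z̄ = (37.2 + 38.9 + 40.9 + 42.3 + 45.9 + 47.7 + 47.5 + 51.5 + 50.7)/9 = 44.7333
Σ_{t=1}^{8}(z_t−z̄)(z_{t+1}−z̄) = 143.5589
γ_1 = 143.5589 / 9 = 15.951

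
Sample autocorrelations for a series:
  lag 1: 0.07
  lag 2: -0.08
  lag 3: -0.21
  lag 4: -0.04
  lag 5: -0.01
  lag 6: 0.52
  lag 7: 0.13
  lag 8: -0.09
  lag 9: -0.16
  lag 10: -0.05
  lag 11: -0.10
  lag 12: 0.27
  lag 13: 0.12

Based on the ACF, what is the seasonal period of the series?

6

The largest autocorrelation is r_6 = 0.52, with a weaker echo at lag 12 (0.27); the remaining lags stay at or below 0.13.
The dominant spike at lag 6 indicates a seasonal period of 6.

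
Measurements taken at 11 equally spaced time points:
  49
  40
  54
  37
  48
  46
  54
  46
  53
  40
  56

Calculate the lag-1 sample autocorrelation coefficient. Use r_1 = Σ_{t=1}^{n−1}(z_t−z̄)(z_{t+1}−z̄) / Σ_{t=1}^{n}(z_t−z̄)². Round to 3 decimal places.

-0.640

Mean z̄ = (49 + 40 + 54 + 37 + 48 + 46 + 54 + 46 + 53 + 40 + 56)/11 = 47.5455
Numerator Σ_{t=1}^{10}(z_t−z̄)(z_{t+1}−z̄) = -266.5702
Denominator Σ(z_t−z̄)² = 416.7273
r_1 = -266.5702 / 416.7273 = -0.640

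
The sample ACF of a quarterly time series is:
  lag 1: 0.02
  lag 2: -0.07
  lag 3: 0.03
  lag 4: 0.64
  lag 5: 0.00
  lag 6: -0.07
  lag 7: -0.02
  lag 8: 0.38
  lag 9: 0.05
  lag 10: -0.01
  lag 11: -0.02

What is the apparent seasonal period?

4

The largest autocorrelation is r_4 = 0.64, with a weaker echo at lag 8 (0.38); the remaining lags stay at or below 0.05.
The dominant spike at lag 4 indicates a seasonal period of 4.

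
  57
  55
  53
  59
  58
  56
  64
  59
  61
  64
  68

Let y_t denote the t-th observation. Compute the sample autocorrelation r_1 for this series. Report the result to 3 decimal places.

0.381

Mean ȳ = (57 + 55 + 53 + 59 + 58 + 56 + 64 + 59 + 61 + 64 + 68)/11 = 59.4545
Numerator Σ_{t=1}^{10}(y_t−ȳ)(y_{t+1}−ȳ) = 75.7025
Denominator Σ(y_t−ȳ)² = 198.7273
r_1 = 75.7025 / 198.7273 = 0.381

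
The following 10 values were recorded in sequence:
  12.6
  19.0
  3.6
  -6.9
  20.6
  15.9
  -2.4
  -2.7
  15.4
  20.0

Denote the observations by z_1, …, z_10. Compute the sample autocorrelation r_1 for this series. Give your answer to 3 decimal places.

0.018

Mean z̄ = (12.6 + 19.0 + 3.6 − 6.9 + 20.6 + 15.9 − 2.4 − 2.7 + 15.4 + 20.0)/10 = 9.5100
Numerator Σ_{t=1}^{9}(z_t−z̄)(z_{t+1}−z̄) = 18.2849
Denominator Σ(z_t−z̄)² = 1003.3090
r_1 = 18.2849 / 1003.3090 = 0.018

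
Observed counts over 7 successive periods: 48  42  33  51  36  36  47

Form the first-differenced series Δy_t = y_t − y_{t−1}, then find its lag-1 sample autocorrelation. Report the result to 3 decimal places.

First differences Δy: -6, -9, 18, -15, 0, 11
Mean of differences = -0.1667
Numerator Σ(Δy_t−Δȳ)(Δy_{t+1}−Δȳ) = -379.0278
Denominator Σ(Δy_t−Δȳ)² = 786.8333
r_1(Δy) = -379.0278 / 786.8333 = -0.482

-0.482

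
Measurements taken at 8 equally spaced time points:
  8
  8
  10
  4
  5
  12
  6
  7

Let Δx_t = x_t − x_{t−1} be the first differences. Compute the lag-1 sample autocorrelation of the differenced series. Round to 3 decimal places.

-0.468

First differences Δx: 0, 2, -6, 1, 7, -6, 1
Mean of differences = -0.1429
Numerator Σ(Δx_t−Δx̄)(Δx_{t+1}−Δx̄) = -59.3061
Denominator Σ(Δx_t−Δx̄)² = 126.8571
r_1(Δx) = -59.3061 / 126.8571 = -0.468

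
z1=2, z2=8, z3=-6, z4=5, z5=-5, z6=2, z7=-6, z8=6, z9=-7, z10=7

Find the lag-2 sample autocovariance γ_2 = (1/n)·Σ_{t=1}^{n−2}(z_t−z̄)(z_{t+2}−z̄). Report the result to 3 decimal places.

Mean z̄ = (2 + 8 − 6 + 5 − 5 + 2 − 6 + 6 − 7 + 7)/10 = 0.6000
Σ_{t=1}^{8}(z_t−z̄)(z_{t+2}−z̄) = 195.6800
γ_2 = 195.6800 / 10 = 19.568

19.568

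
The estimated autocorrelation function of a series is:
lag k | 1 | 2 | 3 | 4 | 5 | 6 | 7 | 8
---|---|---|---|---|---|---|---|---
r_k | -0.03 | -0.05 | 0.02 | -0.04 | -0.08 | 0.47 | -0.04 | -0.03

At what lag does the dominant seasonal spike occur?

6

The largest autocorrelation is r_6 = 0.47; the remaining lags stay at or below 0.02.
The dominant spike at lag 6 indicates a seasonal period of 6.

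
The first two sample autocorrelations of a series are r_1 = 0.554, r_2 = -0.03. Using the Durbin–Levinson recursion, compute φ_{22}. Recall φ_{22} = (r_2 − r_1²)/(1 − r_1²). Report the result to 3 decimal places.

-0.486

φ_{22} = (r_2 − r_1²) / (1 − r_1²)
r_1² = (0.554)² = 0.306916
Numerator = -0.03 − 0.3069 = -0.3369; denominator = 1 − 0.3069 = 0.6931
φ_{22} = -0.3369 / 0.6931 = -0.486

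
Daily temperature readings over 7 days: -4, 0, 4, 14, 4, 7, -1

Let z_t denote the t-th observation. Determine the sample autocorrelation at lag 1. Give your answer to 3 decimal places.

0.103

Mean z̄ = (-4 + 0 + 4 + 14 + 4 + 7 − 1)/7 = 3.4286
Numerator Σ_{t=1}^{6}(z_t−z̄)(z_{t+1}−z̄) = 21.8163
Denominator Σ(z_t−z̄)² = 211.7143
r_1 = 21.8163 / 211.7143 = 0.103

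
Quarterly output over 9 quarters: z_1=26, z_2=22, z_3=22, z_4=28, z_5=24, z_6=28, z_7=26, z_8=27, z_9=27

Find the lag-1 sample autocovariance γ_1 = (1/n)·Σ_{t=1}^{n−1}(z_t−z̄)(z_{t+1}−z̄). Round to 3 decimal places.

Mean z̄ = (26 + 22 + 22 + 28 + 24 + 28 + 26 + 27 + 27)/9 = 25.5556
Σ_{t=1}^{8}(z_t−z̄)(z_{t+1}−z̄) = -1.4198
γ_1 = -1.4198 / 9 = -0.158

-0.158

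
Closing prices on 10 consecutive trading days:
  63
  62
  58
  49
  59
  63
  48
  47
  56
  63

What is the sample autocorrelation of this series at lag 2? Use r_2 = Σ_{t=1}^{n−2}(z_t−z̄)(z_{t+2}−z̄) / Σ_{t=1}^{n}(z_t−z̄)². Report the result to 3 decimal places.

-0.554

Mean z̄ = (63 + 62 + 58 + 49 + 59 + 63 + 48 + 47 + 56 + 63)/10 = 56.8000
Numerator Σ_{t=1}^{8}(z_t−z̄)(z_{t+2}−z̄) = -212.6800
Denominator Σ(z_t−z̄)² = 383.6000
r_2 = -212.6800 / 383.6000 = -0.554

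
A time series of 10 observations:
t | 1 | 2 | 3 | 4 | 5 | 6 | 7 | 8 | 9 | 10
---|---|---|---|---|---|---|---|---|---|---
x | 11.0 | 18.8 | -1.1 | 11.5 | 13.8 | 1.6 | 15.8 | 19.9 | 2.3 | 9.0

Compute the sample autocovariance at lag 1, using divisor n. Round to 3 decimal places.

-19.232

Mean x̄ = (11.0 + 18.8 − 1.1 + 11.5 + 13.8 + 1.6 + 15.8 + 19.9 + 2.3 + 9.0)/10 = 10.2600
Σ_{t=1}^{9}(x_t−x̄)(x_{t+1}−x̄) = -192.3236
γ_1 = -192.3236 / 10 = -19.232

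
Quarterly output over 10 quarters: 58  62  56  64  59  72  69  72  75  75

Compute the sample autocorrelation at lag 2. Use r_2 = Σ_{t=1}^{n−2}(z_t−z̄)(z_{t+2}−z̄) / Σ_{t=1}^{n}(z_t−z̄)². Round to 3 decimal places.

0.510

Mean z̄ = (58 + 62 + 56 + 64 + 59 + 72 + 69 + 72 + 75 + 75)/10 = 66.2000
Numerator Σ_{t=1}^{8}(z_t−z̄)(z_{t+2}−z̄) = 242.7200
Denominator Σ(z_t−z̄)² = 475.6000
r_2 = 242.7200 / 475.6000 = 0.510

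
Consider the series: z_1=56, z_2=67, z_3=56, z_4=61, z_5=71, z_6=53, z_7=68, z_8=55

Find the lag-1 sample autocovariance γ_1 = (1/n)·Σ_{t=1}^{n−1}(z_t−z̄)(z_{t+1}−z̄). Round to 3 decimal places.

Mean z̄ = (56 + 67 + 56 + 61 + 71 + 53 + 68 + 55)/8 = 60.8750
Deviations: -4.8750, 6.1250, -4.8750, 0.1250, 10.1250, -7.8750, 7.1250, -5.8750
Σ_{t=1}^{7}(z_t−z̄)(z_{t+1}−z̄) = -236.7656
γ_1 = -236.7656 / 8 = -29.596

-29.596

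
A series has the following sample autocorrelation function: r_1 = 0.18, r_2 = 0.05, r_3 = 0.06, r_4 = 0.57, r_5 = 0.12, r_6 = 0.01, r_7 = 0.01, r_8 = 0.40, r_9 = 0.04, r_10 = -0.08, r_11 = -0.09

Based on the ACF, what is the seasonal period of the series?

4

The largest autocorrelation is r_4 = 0.57, with a weaker echo at lag 8 (0.40); the remaining lags stay at or below 0.18.
The dominant spike at lag 4 indicates a seasonal period of 4.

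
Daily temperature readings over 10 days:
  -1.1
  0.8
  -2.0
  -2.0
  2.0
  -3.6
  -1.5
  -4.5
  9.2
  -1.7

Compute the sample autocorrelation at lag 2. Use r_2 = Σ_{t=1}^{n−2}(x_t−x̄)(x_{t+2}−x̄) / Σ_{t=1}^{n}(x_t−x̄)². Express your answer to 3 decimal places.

Mean x̄ = (-1.1 + 0.8 − 2.0 − 2.0 + 2.0 − 3.6 − 1.5 − 4.5 + 9.2 − 1.7)/10 = -0.4400
Numerator Σ_{t=1}^{8}(x_t−x̄)(x_{t+2}−x̄) = 5.3588
Denominator Σ(x_t−x̄)² = 134.9040
r_2 = 5.3588 / 134.9040 = 0.040

0.040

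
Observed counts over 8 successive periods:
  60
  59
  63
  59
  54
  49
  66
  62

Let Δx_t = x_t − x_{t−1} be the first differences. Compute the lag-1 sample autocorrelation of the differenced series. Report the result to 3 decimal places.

-0.336

First differences Δx: -1, 4, -4, -5, -5, 17, -4
Mean of differences = 0.2857
Numerator Σ(Δx_t−Δx̄)(Δx_{t+1}−Δx̄) = -130.0816
Denominator Σ(Δx_t−Δx̄)² = 387.4286
r_1(Δx) = -130.0816 / 387.4286 = -0.336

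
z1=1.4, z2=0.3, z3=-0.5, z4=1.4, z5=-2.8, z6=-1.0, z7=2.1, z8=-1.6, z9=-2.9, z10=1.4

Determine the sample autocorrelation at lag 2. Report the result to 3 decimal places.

Mean z̄ = (1.4 + 0.3 − 0.5 + 1.4 − 2.8 − 1.0 + 2.1 − 1.6 − 2.9 + 1.4)/10 = -0.2200
Numerator Σ_{t=1}^{8}(z_t−z̄)(z_{t+2}−z̄) = -13.5148
Denominator Σ(z_t−z̄)² = 29.9560
r_2 = -13.5148 / 29.9560 = -0.451

-0.451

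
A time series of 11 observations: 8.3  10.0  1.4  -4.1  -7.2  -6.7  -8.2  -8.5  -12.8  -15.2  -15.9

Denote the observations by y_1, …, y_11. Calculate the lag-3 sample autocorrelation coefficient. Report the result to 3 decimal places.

0.070

Mean ȳ = (8.3 + 10.0 + 1.4 − 4.1 − 7.2 − 6.7 − 8.2 − 8.5 − 12.8 − 15.2 − 15.9)/11 = -5.3545
Numerator Σ_{t=1}^{8}(y_t−ȳ)(y_{t+3}−ȳ) = 53.1438
Denominator Σ(y_t−ȳ)² = 756.1873
r_3 = 53.1438 / 756.1873 = 0.070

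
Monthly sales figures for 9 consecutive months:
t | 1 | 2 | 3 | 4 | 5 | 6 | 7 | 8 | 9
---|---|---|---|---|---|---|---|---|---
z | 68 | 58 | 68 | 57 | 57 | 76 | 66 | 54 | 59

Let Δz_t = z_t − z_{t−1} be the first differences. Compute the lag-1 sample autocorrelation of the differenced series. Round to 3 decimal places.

First differences Δz: -10, 10, -11, 0, 19, -10, -12, 5
Mean of differences = -1.1250
Numerator Σ(Δz_t−Δz̄)(Δz_{t+1}−Δz̄) = -345.7656
Denominator Σ(Δz_t−Δz̄)² = 940.8750
r_1(Δz) = -345.7656 / 940.8750 = -0.367

-0.367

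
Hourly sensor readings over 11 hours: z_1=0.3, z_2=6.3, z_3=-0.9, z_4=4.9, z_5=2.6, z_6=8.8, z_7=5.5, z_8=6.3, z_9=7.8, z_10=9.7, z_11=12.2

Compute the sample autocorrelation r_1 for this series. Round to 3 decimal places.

0.166

Mean z̄ = (0.3 + 6.3 − 0.9 + 4.9 + 2.6 + 8.8 + 5.5 + 6.3 + 7.8 + 9.7 + 12.2)/11 = 5.7727
Numerator Σ_{t=1}^{10}(z_t−z̄)(z_{t+1}−z̄) = 25.8865
Denominator Σ(z_t−z̄)² = 155.9418
r_1 = 25.8865 / 155.9418 = 0.166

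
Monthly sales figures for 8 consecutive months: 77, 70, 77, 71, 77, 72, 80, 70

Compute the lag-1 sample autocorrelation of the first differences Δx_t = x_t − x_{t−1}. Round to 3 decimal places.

First differences Δx: -7, 7, -6, 6, -5, 8, -10
Mean of differences = -1.0000
Numerator Σ(Δx_t−Δx̄)(Δx_{t+1}−Δx̄) = -268.0000
Denominator Σ(Δx_t−Δx̄)² = 352.0000
r_1(Δx) = -268.0000 / 352.0000 = -0.761

-0.761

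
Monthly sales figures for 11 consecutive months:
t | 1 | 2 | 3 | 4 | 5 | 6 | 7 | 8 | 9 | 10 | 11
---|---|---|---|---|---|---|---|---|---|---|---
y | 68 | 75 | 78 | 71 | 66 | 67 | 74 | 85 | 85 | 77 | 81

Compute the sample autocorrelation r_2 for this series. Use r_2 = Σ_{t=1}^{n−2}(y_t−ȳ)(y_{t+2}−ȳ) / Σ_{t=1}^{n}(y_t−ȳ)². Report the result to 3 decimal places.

-0.038

Mean ȳ = (68 + 75 + 78 + 71 + 66 + 67 + 74 + 85 + 85 + 77 + 81)/11 = 75.1818
Numerator Σ_{t=1}^{9}(y_t−ȳ)(y_{t+2}−ȳ) = -17.2479
Denominator Σ(y_t−ȳ)² = 459.6364
r_2 = -17.2479 / 459.6364 = -0.038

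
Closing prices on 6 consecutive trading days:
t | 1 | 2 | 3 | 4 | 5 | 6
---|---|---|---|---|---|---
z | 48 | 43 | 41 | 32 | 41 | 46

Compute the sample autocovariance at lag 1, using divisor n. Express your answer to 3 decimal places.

3.190

Mean z̄ = (48 + 43 + 41 + 32 + 41 + 46)/6 = 41.8333
Σ_{t=1}^{5}(z_t−z̄)(z_{t+1}−z̄) = 19.1389
γ_1 = 19.1389 / 6 = 3.190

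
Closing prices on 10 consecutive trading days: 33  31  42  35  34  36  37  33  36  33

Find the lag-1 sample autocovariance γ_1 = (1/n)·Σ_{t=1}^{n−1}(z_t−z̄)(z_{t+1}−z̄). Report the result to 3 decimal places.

Mean z̄ = (33 + 31 + 42 + 35 + 34 + 36 + 37 + 33 + 36 + 33)/10 = 35.0000
Σ_{t=1}^{9}(z_t−z̄)(z_{t+1}−z̄) = -27.0000
γ_1 = -27.0000 / 10 = -2.700

-2.700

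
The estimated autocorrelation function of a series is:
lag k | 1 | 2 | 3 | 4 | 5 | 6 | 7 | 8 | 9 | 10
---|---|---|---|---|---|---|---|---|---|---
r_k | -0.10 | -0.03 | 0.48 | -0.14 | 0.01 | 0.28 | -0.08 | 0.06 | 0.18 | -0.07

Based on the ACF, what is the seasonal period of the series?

3

The largest autocorrelation is r_3 = 0.48, with weaker echoes at lags 6 (0.28) and 9 (0.18); the remaining lags stay at or below 0.06.
The dominant spike at lag 3 indicates a seasonal period of 3.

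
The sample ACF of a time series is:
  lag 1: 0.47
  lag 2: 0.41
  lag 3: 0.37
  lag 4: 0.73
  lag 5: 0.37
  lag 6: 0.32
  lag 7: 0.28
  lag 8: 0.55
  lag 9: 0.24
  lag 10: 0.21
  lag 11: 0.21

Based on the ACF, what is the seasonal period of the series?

The largest autocorrelation is r_4 = 0.73, with a weaker echo at lag 8 (0.55); the remaining lags stay at or below 0.47. The elevated value at lag 1 (0.47), dropping to 0.41 at lag 2, reflects decaying short-term dependence rather than seasonality.
The dominant spike at lag 4 indicates a seasonal period of 4.

4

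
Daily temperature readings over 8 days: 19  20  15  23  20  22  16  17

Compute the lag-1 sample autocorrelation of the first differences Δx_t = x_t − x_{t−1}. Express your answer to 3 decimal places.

-0.676

First differences Δx: 1, -5, 8, -3, 2, -6, 1
Mean of differences = -0.2857
Numerator Σ(Δx_t−Δx̄)(Δx_{t+1}−Δx̄) = -94.2245
Denominator Σ(Δx_t−Δx̄)² = 139.4286
r_1(Δx) = -94.2245 / 139.4286 = -0.676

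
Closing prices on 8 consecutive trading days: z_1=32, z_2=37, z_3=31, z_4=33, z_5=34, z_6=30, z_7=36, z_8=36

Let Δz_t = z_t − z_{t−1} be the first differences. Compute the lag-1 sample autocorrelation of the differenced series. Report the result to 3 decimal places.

First differences Δz: 5, -6, 2, 1, -4, 6, 0
Mean of differences = 0.5714
Numerator Σ(Δz_t−Δz̄)(Δz_{t+1}−Δz̄) = -67.7551
Denominator Σ(Δz_t−Δz̄)² = 115.7143
r_1(Δz) = -67.7551 / 115.7143 = -0.586

-0.586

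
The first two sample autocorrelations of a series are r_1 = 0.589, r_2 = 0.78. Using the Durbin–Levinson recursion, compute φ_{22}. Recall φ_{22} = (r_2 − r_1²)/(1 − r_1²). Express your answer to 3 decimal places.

0.663

φ_{22} = (r_2 − r_1²) / (1 − r_1²)
r_1² = (0.589)² = 0.346921
Numerator = 0.78 − 0.3469 = 0.4331; denominator = 1 − 0.3469 = 0.6531
φ_{22} = 0.4331 / 0.6531 = 0.663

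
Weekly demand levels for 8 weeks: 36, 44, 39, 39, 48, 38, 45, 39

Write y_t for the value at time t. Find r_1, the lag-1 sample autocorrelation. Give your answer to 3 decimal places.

-0.600

Mean ȳ = (36 + 44 + 39 + 39 + 48 + 38 + 45 + 39)/8 = 41.0000
Deviations from mean: -5.0000, 3.0000, -2.0000, -2.0000, 7.0000, -3.0000, 4.0000, -2.0000
Σ(y_t−ȳ)(y_{t+1}−ȳ) = (-15.0000) + (-6.0000) + (4.0000) + (-14.0000) + (-21.0000) + (-12.0000) + (-8.0000) = -72.0000
Denominator Σ(y_t−ȳ)² = 120.0000
r_1 = -72.0000 / 120.0000 = -0.600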